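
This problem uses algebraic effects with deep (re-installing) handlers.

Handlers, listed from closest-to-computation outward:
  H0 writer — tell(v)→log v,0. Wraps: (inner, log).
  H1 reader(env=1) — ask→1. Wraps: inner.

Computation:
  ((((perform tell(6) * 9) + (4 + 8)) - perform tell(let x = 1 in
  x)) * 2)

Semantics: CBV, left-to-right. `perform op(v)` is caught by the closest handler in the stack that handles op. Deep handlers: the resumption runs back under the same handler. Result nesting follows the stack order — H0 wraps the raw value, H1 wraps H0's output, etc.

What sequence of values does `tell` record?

Answer: (6, 1)

Working:
tell(6) @ H0 ⇒ log+=6
tell(1) @ H0 ⇒ log+=1
H0 returns (24, (6, 1))
H1 returns (24, (6, 1))
= (24, (6, 1))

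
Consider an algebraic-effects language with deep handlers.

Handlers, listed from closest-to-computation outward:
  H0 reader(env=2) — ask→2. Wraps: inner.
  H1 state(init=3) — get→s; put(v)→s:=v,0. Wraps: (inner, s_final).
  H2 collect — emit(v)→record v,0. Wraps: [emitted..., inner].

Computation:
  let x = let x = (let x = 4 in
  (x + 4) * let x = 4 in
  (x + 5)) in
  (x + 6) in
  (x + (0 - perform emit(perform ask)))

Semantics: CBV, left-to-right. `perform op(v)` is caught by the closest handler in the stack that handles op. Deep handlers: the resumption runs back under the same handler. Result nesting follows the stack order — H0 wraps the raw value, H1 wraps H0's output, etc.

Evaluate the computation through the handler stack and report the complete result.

Answer: [2, (78, 3)]

Evaluation trace:
ask @ H0 ⇒ 2
emit(2) @ H2 ⇒ out+=2
H0 returns 78
H1 returns (78, 3)
H2 returns [2, (78, 3)]
= [2, (78, 3)]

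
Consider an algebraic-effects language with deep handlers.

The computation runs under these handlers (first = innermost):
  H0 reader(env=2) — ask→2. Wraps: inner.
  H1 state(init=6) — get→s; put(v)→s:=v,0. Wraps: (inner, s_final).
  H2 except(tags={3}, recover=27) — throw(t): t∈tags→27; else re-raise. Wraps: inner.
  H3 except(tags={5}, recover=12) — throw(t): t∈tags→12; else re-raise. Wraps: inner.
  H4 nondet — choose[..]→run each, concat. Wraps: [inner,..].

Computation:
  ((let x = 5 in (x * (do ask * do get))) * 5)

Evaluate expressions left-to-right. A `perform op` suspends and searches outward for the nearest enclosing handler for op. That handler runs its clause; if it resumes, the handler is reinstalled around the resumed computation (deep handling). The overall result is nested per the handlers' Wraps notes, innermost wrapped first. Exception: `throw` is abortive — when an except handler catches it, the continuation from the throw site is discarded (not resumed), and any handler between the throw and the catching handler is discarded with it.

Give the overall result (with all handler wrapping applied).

Answer: [(300, 6)]

Step-by-step:
ask @ H0 ⇒ 2
get @ H1 ⇒ 6
H0 returns 300
H1 returns (300, 6)
H2 returns (300, 6)
H3 returns (300, 6)
H4 returns [(300, 6)]
= [(300, 6)]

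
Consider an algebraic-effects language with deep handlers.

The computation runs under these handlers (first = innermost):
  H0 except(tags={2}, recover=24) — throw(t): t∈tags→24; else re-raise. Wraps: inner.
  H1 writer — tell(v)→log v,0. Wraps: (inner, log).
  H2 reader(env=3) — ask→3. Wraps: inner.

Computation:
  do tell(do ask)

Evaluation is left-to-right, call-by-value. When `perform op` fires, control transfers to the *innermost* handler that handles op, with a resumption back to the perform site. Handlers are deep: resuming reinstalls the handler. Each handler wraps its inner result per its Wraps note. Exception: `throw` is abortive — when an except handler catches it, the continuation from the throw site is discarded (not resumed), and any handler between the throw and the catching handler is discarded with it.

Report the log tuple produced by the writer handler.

Answer: (3)

Evaluation trace:
ask @ H2 ⇒ 3
tell(3) @ H1 ⇒ log+=3
H0 returns 0
H1 returns (0, (3))
H2 returns (0, (3))
= (0, (3))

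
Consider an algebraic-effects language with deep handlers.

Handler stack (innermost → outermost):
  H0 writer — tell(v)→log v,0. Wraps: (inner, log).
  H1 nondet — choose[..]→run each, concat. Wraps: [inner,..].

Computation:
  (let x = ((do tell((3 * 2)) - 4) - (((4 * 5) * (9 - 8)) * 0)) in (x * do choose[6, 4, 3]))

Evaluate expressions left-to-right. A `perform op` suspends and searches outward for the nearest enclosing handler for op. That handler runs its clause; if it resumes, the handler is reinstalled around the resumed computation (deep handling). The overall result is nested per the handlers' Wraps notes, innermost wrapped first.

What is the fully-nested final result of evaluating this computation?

Evaluation trace:
tell(6) @ H0 ⇒ log+=6
choose[6, 4, 3] @ H1
  branch[0] choose=6:
    H0 returns (-24, (6))
    H1 returns [(-24, (6))]
  branch[1] choose=4:
    H0 returns (-16, (6))
    H1 returns [(-16, (6))]
  branch[2] choose=3:
    H0 returns (-12, (6))
    H1 returns [(-12, (6))]
= [(-24, (6)), (-16, (6)), (-12, (6))]

Answer: [(-24, (6)), (-16, (6)), (-12, (6))]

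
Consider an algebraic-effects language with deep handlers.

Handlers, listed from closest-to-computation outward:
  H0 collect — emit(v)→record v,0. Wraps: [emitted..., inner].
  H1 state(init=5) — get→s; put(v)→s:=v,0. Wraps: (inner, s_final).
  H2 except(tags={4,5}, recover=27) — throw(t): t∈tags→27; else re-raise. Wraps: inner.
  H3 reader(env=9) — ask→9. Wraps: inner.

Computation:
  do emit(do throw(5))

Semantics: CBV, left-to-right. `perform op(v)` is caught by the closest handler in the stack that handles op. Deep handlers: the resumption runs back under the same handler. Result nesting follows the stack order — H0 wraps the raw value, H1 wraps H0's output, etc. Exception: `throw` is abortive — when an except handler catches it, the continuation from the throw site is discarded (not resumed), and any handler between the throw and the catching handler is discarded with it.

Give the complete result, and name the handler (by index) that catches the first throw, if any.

Answer: 27 ; first throw caught by: H2

Step-by-step:
throw(5) @ H2 caught ⇒ 27
H3 returns 27
= 27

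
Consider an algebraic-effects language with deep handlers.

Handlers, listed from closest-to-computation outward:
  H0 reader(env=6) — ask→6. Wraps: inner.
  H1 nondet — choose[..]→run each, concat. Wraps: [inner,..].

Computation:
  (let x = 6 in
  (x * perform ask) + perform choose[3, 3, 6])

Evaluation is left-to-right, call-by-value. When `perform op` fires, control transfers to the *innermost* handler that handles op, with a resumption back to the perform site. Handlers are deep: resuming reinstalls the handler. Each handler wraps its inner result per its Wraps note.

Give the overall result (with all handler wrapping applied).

Answer: [39, 39, 42]

Step-by-step:
ask @ H0 ⇒ 6
choose[3, 3, 6] @ H1
  branch[0] choose=3:
    H0 returns 39
    H1 returns [39]
  branch[1] choose=3:
    H0 returns 39
    H1 returns [39]
  branch[2] choose=6:
    H0 returns 42
    H1 returns [42]
= [39, 39, 42]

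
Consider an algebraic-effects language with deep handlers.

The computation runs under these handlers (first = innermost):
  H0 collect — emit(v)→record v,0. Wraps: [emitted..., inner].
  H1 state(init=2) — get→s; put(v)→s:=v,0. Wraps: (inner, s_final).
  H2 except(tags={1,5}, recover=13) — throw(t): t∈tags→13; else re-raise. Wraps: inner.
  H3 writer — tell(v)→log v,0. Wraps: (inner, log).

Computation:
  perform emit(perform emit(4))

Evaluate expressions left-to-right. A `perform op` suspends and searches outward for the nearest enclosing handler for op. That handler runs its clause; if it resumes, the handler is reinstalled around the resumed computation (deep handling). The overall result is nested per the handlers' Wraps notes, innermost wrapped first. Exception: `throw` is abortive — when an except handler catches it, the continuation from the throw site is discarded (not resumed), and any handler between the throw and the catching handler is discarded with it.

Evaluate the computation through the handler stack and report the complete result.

Answer: (([4, 0, 0], 2), ())

Working:
emit(4) @ H0 ⇒ out+=4
emit(0) @ H0 ⇒ out+=0
H0 returns [4, 0, 0]
H1 returns ([4, 0, 0], 2)
H2 returns ([4, 0, 0], 2)
H3 returns (([4, 0, 0], 2), ())
= (([4, 0, 0], 2), ())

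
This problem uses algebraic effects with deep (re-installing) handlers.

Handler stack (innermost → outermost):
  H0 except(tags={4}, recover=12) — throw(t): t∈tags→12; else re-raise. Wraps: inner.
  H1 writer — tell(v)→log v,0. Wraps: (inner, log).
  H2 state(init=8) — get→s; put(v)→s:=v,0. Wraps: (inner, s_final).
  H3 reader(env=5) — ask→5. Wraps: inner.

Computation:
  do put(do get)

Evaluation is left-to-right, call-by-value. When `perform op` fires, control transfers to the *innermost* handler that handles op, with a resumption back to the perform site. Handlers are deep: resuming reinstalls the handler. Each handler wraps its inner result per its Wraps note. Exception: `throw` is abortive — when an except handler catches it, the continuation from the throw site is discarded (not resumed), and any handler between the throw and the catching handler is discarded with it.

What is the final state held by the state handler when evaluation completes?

Answer: 8

Evaluation trace:
get @ H2 ⇒ 8
put(8) @ H2 ⇒ s:=8
H0 returns 0
H1 returns (0, ())
H2 returns ((0, ()), 8)
H3 returns ((0, ()), 8)
= ((0, ()), 8)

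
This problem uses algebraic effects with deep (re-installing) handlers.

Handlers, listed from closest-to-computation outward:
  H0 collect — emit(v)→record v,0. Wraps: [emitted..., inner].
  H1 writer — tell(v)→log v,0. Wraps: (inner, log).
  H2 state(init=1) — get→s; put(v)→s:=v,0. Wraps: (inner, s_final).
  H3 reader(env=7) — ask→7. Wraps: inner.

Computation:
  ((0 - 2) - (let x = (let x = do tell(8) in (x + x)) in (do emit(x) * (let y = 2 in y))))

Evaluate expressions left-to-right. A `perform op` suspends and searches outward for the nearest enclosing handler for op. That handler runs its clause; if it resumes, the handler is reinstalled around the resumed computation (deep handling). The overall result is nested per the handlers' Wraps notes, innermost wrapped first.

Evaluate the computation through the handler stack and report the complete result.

Answer: (([0, -2], (8)), 1)

Working:
tell(8) @ H1 ⇒ log+=8
emit(0) @ H0 ⇒ out+=0
H0 returns [0, -2]
H1 returns ([0, -2], (8))
H2 returns (([0, -2], (8)), 1)
H3 returns (([0, -2], (8)), 1)
= (([0, -2], (8)), 1)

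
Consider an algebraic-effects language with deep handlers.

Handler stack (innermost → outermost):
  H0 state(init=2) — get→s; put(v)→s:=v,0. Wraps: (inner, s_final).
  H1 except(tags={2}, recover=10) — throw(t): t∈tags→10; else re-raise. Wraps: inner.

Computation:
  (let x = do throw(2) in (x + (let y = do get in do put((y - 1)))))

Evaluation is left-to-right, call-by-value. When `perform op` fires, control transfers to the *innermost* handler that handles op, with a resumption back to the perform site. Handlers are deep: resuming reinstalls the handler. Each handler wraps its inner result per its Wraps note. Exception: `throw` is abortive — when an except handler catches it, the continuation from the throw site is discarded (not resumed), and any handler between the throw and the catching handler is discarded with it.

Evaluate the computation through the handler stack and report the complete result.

Answer: 10

Working:
throw(2) @ H1 caught ⇒ 10
= 10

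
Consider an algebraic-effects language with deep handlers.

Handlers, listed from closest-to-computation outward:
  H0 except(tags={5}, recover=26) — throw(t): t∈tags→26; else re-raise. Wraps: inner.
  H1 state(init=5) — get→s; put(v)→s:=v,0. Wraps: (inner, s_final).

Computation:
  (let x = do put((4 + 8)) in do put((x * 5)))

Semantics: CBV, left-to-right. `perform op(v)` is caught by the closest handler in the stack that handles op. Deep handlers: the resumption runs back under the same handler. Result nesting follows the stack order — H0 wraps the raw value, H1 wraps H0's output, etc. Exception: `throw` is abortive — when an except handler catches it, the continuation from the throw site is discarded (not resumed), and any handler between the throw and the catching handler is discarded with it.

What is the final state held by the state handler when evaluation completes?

Step-by-step:
put(12) @ H1 ⇒ s:=12
put(0) @ H1 ⇒ s:=0
H0 returns 0
H1 returns (0, 0)
= (0, 0)

Answer: 0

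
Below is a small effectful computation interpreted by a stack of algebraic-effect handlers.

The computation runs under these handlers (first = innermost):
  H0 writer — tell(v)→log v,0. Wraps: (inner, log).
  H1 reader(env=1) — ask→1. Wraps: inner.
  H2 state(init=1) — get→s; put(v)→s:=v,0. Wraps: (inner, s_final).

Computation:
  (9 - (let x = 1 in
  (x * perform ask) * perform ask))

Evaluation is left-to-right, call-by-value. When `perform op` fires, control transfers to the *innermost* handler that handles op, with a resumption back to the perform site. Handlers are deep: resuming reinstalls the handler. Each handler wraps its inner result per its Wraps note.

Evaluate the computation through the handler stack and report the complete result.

Step-by-step:
ask @ H1 ⇒ 1
ask @ H1 ⇒ 1
H0 returns (8, ())
H1 returns (8, ())
H2 returns ((8, ()), 1)
= ((8, ()), 1)

Answer: ((8, ()), 1)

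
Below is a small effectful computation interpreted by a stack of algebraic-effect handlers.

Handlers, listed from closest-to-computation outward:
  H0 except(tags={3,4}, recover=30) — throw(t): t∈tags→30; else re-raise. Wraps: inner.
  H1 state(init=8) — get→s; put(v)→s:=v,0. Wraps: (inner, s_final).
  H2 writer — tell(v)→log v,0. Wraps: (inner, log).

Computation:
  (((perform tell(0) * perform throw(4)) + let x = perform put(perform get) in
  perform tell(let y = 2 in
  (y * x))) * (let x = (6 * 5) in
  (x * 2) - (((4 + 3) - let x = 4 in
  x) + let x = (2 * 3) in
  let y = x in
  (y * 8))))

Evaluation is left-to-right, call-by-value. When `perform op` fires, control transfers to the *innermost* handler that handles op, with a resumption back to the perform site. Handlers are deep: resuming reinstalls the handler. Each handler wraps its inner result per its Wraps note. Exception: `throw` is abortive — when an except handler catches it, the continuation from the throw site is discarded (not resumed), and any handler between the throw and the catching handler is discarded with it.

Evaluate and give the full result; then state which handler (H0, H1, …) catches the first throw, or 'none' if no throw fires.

Answer: ((30, 8), (0)) ; first throw caught by: H0

Working:
tell(0) @ H2 ⇒ log+=0
throw(4) @ H0 caught ⇒ 30
H1 returns (30, 8)
H2 returns ((30, 8), (0))
= ((30, 8), (0))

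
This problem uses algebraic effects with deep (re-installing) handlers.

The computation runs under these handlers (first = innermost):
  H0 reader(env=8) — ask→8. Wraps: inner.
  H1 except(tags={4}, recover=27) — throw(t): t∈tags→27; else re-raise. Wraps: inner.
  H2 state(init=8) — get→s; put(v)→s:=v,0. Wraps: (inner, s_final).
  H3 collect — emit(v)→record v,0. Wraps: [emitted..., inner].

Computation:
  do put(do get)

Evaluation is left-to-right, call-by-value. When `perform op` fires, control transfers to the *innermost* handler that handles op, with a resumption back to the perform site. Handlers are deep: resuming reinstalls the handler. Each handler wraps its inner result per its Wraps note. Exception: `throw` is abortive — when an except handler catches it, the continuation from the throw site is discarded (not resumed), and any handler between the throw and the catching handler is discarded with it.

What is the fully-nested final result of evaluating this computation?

Step-by-step:
get @ H2 ⇒ 8
put(8) @ H2 ⇒ s:=8
H0 returns 0
H1 returns 0
H2 returns (0, 8)
H3 returns [(0, 8)]
= [(0, 8)]

Answer: [(0, 8)]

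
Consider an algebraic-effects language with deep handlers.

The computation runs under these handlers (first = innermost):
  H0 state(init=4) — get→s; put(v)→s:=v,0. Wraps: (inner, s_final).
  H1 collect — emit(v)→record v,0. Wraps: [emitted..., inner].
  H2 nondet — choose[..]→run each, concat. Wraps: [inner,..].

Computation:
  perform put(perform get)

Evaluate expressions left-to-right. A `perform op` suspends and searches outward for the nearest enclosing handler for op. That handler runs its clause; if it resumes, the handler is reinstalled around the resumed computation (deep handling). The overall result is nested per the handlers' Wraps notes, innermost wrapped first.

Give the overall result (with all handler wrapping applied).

Working:
get @ H0 ⇒ 4
put(4) @ H0 ⇒ s:=4
H0 returns (0, 4)
H1 returns [(0, 4)]
H2 returns [[(0, 4)]]
= [[(0, 4)]]

Answer: [[(0, 4)]]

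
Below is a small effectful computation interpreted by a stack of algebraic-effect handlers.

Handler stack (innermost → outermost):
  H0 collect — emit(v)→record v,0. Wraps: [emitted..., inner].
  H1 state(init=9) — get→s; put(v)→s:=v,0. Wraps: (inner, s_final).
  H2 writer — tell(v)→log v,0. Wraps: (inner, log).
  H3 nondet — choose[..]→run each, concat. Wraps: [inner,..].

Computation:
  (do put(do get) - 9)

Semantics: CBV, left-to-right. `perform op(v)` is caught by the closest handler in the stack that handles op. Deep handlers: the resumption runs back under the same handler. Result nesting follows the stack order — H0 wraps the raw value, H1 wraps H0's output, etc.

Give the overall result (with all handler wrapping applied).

Answer: [(([-9], 9), ())]

Step-by-step:
get @ H1 ⇒ 9
put(9) @ H1 ⇒ s:=9
H0 returns [-9]
H1 returns ([-9], 9)
H2 returns (([-9], 9), ())
H3 returns [(([-9], 9), ())]
= [(([-9], 9), ())]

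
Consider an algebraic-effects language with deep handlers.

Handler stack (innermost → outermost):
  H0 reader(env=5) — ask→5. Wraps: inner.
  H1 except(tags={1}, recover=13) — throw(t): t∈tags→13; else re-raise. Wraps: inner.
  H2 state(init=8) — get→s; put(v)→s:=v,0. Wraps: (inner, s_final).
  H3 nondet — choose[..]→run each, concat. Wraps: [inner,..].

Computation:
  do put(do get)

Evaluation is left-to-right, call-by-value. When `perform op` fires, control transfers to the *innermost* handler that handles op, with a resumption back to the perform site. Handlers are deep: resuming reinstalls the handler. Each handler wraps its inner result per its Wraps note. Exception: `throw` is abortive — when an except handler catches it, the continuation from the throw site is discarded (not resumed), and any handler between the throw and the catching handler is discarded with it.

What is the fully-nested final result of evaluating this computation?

Working:
get @ H2 ⇒ 8
put(8) @ H2 ⇒ s:=8
H0 returns 0
H1 returns 0
H2 returns (0, 8)
H3 returns [(0, 8)]
= [(0, 8)]

Answer: [(0, 8)]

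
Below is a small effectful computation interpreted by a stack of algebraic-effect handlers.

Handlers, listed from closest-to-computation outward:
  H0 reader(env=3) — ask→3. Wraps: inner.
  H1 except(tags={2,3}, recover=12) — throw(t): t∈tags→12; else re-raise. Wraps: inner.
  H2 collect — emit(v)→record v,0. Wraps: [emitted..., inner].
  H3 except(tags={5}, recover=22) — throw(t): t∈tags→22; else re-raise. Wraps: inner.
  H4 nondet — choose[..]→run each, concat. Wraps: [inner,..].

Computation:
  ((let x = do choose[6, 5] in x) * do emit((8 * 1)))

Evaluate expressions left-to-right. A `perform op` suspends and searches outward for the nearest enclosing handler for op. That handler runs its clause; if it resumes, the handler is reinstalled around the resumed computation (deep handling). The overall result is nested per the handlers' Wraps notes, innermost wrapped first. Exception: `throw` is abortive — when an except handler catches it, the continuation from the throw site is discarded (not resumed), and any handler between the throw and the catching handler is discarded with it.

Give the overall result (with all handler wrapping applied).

Answer: [[8, 0], [8, 0]]

Working:
choose[6, 5] @ H4
  branch[0] choose=6:
    emit(8) @ H2 ⇒ out+=8
    H0 returns 0
    H1 returns 0
    H2 returns [8, 0]
    H3 returns [8, 0]
    H4 returns [[8, 0]]
  branch[1] choose=5:
    emit(8) @ H2 ⇒ out+=8
    H0 returns 0
    H1 returns 0
    H2 returns [8, 0]
    H3 returns [8, 0]
    H4 returns [[8, 0]]
= [[8, 0], [8, 0]]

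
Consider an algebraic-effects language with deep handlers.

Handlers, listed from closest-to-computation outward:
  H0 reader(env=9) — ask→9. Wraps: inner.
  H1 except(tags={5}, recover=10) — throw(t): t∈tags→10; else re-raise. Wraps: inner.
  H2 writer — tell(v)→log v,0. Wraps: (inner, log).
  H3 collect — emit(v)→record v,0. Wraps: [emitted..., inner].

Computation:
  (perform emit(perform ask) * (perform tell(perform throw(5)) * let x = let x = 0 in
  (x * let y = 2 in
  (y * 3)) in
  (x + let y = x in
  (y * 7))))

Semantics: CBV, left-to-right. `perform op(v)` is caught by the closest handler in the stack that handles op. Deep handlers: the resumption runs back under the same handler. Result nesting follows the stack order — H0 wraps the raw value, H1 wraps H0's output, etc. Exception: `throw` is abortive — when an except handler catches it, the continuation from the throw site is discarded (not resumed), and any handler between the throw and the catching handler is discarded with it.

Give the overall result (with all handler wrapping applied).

Step-by-step:
ask @ H0 ⇒ 9
emit(9) @ H3 ⇒ out+=9
throw(5) @ H1 caught ⇒ 10
H2 returns (10, ())
H3 returns [9, (10, ())]
= [9, (10, ())]

Answer: [9, (10, ())]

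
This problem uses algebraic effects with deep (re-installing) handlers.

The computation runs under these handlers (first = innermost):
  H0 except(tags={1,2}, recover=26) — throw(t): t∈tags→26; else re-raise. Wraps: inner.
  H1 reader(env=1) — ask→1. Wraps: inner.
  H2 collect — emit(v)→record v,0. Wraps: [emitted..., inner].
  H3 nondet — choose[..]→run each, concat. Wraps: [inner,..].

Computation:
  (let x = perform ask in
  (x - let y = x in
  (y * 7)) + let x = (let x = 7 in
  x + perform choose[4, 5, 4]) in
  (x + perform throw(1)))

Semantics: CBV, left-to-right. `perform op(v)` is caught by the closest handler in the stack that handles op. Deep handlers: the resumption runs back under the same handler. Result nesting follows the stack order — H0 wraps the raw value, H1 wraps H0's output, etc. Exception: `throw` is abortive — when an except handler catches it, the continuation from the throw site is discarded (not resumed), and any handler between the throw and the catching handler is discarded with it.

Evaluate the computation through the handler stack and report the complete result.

Answer: [[26], [26], [26]]

Working:
ask @ H1 ⇒ 1
choose[4, 5, 4] @ H3
  branch[0] choose=4:
    throw(1) @ H0 caught ⇒ 26
    H1 returns 26
    H2 returns [26]
    H3 returns [[26]]
  branch[1] choose=5:
    throw(1) @ H0 caught ⇒ 26
    H1 returns 26
    H2 returns [26]
    H3 returns [[26]]
  branch[2] choose=4:
    throw(1) @ H0 caught ⇒ 26
    H1 returns 26
    H2 returns [26]
    H3 returns [[26]]
= [[26], [26], [26]]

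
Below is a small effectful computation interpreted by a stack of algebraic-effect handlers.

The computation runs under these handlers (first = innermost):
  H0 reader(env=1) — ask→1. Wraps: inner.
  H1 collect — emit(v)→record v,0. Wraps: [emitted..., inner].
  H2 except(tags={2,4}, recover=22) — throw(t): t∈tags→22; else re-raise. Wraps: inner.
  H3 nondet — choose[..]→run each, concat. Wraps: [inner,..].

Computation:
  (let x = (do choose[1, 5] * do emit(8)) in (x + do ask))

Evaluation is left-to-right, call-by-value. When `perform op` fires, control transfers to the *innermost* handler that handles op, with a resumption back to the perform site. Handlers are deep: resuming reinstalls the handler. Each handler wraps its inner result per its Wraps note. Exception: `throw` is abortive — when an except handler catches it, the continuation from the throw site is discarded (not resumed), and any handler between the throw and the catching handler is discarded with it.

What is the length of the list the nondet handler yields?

Answer: 2

Working:
choose[1, 5] @ H3
  branch[0] choose=1:
    emit(8) @ H1 ⇒ out+=8
    ask @ H0 ⇒ 1
    H0 returns 1
    H1 returns [8, 1]
    H2 returns [8, 1]
    H3 returns [[8, 1]]
  branch[1] choose=5:
    emit(8) @ H1 ⇒ out+=8
    ask @ H0 ⇒ 1
    H0 returns 1
    H1 returns [8, 1]
    H2 returns [8, 1]
    H3 returns [[8, 1]]
= [[8, 1], [8, 1]]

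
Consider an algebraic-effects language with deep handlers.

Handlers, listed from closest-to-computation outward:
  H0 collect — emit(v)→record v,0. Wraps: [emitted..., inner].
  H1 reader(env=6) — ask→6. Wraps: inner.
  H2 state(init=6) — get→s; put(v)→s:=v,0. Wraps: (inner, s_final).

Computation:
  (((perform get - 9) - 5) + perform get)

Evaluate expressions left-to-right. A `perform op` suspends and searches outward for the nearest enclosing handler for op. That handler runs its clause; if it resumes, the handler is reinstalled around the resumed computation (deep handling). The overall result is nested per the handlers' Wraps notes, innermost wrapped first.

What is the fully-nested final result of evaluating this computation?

Answer: ([-2], 6)

Working:
get @ H2 ⇒ 6
get @ H2 ⇒ 6
H0 returns [-2]
H1 returns [-2]
H2 returns ([-2], 6)
= ([-2], 6)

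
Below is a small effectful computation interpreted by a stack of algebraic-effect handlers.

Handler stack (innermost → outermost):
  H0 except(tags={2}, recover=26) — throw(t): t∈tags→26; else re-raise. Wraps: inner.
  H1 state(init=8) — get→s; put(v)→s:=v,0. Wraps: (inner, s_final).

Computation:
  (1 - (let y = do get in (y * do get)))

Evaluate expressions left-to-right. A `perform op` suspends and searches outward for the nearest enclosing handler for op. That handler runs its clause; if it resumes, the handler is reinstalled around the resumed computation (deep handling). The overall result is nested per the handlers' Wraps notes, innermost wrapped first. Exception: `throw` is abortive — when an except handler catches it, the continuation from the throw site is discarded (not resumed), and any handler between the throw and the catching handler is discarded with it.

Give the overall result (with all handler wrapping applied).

Answer: (-63, 8)

Working:
get @ H1 ⇒ 8
get @ H1 ⇒ 8
H0 returns -63
H1 returns (-63, 8)
= (-63, 8)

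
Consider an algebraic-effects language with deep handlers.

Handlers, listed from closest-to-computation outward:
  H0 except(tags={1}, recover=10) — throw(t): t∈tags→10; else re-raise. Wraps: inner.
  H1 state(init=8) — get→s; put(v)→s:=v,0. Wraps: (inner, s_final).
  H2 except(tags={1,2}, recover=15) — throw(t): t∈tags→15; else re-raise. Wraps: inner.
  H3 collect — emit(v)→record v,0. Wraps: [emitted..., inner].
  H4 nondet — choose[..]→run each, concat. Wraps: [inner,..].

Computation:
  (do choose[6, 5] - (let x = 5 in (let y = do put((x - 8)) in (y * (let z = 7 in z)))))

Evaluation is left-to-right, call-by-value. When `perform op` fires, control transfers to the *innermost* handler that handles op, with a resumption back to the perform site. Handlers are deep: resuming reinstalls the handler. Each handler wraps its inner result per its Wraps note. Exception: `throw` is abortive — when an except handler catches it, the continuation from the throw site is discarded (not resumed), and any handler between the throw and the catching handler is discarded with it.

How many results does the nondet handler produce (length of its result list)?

Working:
choose[6, 5] @ H4
  branch[0] choose=6:
    put(-3) @ H1 ⇒ s:=-3
    H0 returns 6
    H1 returns (6, -3)
    H2 returns (6, -3)
    H3 returns [(6, -3)]
    H4 returns [[(6, -3)]]
  branch[1] choose=5:
    put(-3) @ H1 ⇒ s:=-3
    H0 returns 5
    H1 returns (5, -3)
    H2 returns (5, -3)
    H3 returns [(5, -3)]
    H4 returns [[(5, -3)]]
= [[(6, -3)], [(5, -3)]]

Answer: 2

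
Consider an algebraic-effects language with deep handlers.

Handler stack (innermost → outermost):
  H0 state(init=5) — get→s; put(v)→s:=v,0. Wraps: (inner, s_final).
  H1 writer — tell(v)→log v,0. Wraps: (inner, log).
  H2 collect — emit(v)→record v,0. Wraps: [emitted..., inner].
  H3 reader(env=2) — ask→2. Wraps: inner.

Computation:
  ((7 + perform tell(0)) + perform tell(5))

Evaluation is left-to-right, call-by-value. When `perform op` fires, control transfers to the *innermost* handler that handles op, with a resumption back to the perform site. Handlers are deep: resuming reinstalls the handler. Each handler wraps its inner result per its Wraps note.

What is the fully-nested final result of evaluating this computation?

Answer: [((7, 5), (0, 5))]

Step-by-step:
tell(0) @ H1 ⇒ log+=0
tell(5) @ H1 ⇒ log+=5
H0 returns (7, 5)
H1 returns ((7, 5), (0, 5))
H2 returns [((7, 5), (0, 5))]
H3 returns [((7, 5), (0, 5))]
= [((7, 5), (0, 5))]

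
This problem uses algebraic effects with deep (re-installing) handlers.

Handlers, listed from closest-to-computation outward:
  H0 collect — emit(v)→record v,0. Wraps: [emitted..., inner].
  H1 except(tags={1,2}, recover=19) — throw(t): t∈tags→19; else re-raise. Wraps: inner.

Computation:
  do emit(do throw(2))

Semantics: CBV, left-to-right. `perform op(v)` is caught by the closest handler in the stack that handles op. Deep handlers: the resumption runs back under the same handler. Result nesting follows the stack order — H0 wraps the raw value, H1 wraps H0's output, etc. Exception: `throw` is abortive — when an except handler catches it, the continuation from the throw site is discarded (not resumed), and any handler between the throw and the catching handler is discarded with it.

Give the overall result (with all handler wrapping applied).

Step-by-step:
throw(2) @ H1 caught ⇒ 19
= 19

Answer: 19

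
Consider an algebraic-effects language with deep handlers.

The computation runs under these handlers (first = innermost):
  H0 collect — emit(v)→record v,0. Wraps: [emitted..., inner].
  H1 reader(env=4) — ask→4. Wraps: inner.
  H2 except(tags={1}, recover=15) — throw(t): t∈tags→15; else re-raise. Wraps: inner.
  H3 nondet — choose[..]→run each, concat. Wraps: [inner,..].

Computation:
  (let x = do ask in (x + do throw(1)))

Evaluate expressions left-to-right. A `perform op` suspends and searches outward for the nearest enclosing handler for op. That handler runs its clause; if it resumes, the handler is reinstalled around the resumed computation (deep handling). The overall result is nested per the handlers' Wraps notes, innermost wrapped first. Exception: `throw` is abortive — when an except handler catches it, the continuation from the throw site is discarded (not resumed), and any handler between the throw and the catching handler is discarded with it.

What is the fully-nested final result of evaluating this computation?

Answer: [15]

Step-by-step:
ask @ H1 ⇒ 4
throw(1) @ H2 caught ⇒ 15
H3 returns [15]
= [15]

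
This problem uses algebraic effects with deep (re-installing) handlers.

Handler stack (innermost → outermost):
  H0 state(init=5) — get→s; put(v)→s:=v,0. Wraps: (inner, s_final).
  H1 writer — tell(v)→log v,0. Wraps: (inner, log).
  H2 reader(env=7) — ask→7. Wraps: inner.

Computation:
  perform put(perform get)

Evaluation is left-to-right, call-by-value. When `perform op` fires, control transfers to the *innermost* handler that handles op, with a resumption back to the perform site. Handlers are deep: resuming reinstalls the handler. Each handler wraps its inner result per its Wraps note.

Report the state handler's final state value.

Working:
get @ H0 ⇒ 5
put(5) @ H0 ⇒ s:=5
H0 returns (0, 5)
H1 returns ((0, 5), ())
H2 returns ((0, 5), ())
= ((0, 5), ())

Answer: 5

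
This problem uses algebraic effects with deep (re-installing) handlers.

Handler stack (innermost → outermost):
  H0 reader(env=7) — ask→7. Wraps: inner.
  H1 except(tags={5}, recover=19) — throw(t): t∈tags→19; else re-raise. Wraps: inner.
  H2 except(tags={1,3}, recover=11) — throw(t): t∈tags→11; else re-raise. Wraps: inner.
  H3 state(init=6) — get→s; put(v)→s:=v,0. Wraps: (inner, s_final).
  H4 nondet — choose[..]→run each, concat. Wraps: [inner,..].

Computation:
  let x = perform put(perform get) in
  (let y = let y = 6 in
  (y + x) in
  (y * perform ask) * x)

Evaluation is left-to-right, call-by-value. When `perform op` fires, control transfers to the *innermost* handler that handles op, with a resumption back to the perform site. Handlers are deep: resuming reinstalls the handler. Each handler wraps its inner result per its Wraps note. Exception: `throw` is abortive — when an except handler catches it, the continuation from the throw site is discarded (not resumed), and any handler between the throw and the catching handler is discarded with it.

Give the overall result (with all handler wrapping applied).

Answer: [(0, 6)]

Step-by-step:
get @ H3 ⇒ 6
put(6) @ H3 ⇒ s:=6
ask @ H0 ⇒ 7
H0 returns 0
H1 returns 0
H2 returns 0
H3 returns (0, 6)
H4 returns [(0, 6)]
= [(0, 6)]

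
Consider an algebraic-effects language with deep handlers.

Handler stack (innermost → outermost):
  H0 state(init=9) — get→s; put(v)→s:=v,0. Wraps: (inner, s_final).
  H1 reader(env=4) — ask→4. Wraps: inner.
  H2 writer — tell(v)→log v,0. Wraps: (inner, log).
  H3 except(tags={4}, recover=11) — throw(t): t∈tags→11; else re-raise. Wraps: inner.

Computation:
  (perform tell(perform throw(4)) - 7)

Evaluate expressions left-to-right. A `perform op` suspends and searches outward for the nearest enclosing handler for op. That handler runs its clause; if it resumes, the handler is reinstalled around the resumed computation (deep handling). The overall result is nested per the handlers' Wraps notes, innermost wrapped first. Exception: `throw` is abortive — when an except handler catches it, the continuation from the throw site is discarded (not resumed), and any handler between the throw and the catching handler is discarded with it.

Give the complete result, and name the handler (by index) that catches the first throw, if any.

Answer: 11 ; first throw caught by: H3

Working:
throw(4) @ H3 caught ⇒ 11
= 11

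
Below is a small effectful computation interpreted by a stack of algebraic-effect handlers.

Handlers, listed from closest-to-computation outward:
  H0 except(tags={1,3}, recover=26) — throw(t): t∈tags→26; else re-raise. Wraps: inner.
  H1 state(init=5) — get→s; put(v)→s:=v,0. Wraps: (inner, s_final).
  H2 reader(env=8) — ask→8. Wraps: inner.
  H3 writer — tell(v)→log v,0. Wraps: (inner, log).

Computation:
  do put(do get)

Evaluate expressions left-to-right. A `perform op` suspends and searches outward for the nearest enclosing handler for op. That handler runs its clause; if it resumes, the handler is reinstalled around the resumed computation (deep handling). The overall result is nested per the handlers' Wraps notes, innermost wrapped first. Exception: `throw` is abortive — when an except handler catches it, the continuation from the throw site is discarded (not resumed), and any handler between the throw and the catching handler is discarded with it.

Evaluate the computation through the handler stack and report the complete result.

Answer: ((0, 5), ())

Evaluation trace:
get @ H1 ⇒ 5
put(5) @ H1 ⇒ s:=5
H0 returns 0
H1 returns (0, 5)
H2 returns (0, 5)
H3 returns ((0, 5), ())
= ((0, 5), ())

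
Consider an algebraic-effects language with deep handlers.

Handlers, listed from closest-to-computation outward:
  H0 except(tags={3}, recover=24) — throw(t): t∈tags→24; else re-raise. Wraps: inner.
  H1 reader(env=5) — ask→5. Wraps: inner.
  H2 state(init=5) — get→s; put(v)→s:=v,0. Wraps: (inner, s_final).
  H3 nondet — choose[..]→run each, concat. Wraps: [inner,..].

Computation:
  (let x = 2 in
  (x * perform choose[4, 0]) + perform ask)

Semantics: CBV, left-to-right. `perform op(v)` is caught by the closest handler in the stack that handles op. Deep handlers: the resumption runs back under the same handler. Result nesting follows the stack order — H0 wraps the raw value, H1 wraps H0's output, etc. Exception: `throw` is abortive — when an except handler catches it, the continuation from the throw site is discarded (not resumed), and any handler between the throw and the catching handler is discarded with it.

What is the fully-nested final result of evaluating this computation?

Answer: [(13, 5), (5, 5)]

Evaluation trace:
choose[4, 0] @ H3
  branch[0] choose=4:
    ask @ H1 ⇒ 5
    H0 returns 13
    H1 returns 13
    H2 returns (13, 5)
    H3 returns [(13, 5)]
  branch[1] choose=0:
    ask @ H1 ⇒ 5
    H0 returns 5
    H1 returns 5
    H2 returns (5, 5)
    H3 returns [(5, 5)]
= [(13, 5), (5, 5)]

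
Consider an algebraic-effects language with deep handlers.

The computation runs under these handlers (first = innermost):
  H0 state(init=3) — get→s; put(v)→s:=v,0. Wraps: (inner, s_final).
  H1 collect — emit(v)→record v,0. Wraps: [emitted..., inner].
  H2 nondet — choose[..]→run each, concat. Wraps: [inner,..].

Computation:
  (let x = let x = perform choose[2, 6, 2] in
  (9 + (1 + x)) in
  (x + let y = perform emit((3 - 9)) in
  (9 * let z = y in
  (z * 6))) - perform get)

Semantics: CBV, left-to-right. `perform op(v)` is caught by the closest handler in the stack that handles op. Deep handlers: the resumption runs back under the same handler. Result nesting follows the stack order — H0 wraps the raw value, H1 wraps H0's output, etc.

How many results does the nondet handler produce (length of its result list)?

Evaluation trace:
choose[2, 6, 2] @ H2
  branch[0] choose=2:
    emit(-6) @ H1 ⇒ out+=-6
    get @ H0 ⇒ 3
    H0 returns (9, 3)
    H1 returns [-6, (9, 3)]
    H2 returns [[-6, (9, 3)]]
  branch[1] choose=6:
    emit(-6) @ H1 ⇒ out+=-6
    get @ H0 ⇒ 3
    H0 returns (13, 3)
    H1 returns [-6, (13, 3)]
    H2 returns [[-6, (13, 3)]]
  branch[2] choose=2:
    emit(-6) @ H1 ⇒ out+=-6
    get @ H0 ⇒ 3
    H0 returns (9, 3)
    H1 returns [-6, (9, 3)]
    H2 returns [[-6, (9, 3)]]
= [[-6, (9, 3)], [-6, (13, 3)], [-6, (9, 3)]]

Answer: 3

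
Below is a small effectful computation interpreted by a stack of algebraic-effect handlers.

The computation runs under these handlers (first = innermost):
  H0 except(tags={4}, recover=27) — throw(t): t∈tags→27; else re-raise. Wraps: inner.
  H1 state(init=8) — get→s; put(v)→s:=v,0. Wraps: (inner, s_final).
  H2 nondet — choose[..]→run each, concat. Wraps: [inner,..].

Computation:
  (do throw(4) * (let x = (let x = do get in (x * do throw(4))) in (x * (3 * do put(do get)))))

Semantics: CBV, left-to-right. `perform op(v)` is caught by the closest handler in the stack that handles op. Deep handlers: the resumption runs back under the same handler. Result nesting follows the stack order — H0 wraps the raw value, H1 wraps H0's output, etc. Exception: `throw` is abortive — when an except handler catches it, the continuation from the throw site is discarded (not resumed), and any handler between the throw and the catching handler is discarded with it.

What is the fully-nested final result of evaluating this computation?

Step-by-step:
throw(4) @ H0 caught ⇒ 27
H1 returns (27, 8)
H2 returns [(27, 8)]
= [(27, 8)]

Answer: [(27, 8)]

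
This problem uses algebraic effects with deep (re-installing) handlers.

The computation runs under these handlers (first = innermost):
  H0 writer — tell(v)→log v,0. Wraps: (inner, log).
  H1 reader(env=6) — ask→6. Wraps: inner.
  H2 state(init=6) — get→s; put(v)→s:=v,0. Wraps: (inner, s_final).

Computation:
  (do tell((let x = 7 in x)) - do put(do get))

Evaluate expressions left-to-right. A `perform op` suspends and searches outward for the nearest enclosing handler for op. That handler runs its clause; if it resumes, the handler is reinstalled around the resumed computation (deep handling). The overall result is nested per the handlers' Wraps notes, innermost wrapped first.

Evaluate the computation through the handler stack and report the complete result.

Answer: ((0, (7)), 6)

Working:
tell(7) @ H0 ⇒ log+=7
get @ H2 ⇒ 6
put(6) @ H2 ⇒ s:=6
H0 returns (0, (7))
H1 returns (0, (7))
H2 returns ((0, (7)), 6)
= ((0, (7)), 6)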